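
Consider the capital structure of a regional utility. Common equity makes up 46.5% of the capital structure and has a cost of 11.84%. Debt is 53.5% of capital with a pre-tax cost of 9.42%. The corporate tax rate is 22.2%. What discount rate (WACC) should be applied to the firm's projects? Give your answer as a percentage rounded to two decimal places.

9.43%

After-tax cost of debt = 9.42% × (1 − 22.2%) = 7.3288%.
WACC = 0.465 × 11.8400% + 0.535 × 7.3288% = 9.4265%.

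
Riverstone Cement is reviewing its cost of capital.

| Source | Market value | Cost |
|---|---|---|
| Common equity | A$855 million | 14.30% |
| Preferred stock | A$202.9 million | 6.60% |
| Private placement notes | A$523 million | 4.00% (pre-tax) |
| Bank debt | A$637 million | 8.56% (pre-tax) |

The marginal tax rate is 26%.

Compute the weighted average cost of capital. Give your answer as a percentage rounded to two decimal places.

8.63%

Total capital V = 855 + 202.9 + 523 + 637 = 2217.9.
Equity: weight = 855/2217.9 = 0.3855; cost = 14.3%.
Preferred: weight = 202.9/2217.9 = 0.0915; cost = 6.6%.
Private placement notes: weight = 523/2217.9 = 0.2358; after-tax cost = 4% × (1 − 26%) = 2.9600%.
Bank debt: weight = 637/2217.9 = 0.2872; after-tax cost = 8.56% × (1 − 26%) = 6.3344%.
WACC = 0.3855 × 14.3000% + 0.0915 × 6.6000% + 0.2358 × 2.9600% + 0.2872 × 6.3344% = 8.6337%.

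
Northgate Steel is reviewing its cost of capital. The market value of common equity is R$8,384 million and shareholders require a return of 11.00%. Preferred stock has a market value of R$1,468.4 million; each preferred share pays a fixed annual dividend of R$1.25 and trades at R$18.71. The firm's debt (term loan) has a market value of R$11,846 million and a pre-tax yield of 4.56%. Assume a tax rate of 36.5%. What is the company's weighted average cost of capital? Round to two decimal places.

6.28%

Cost of preferred: Rp = 1.25 / 18.71 = 6.6809%.
Total capital V = 8384 + 1468.4 + 11846 = 21698.4.
Equity: weight = 8384/21698.4 = 0.3864; cost = 11%.
Preferred: weight = 1468.4/21698.4 = 0.0677; cost = 6.6809%.
Term loan: weight = 11846/21698.4 = 0.5459; after-tax cost = 4.56% × (1 − 36.5%) = 2.8956%.
WACC = 0.3864 × 11.0000% + 0.0677 × 6.6809% + 0.5459 × 2.8956% = 6.2832%.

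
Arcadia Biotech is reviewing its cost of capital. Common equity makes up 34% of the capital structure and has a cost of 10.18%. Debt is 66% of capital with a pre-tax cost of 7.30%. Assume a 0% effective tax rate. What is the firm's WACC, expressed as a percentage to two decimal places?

After-tax cost of debt = 7.3% × (1 − 0%) = 7.3000%.
WACC = 0.340 × 10.1800% + 0.660 × 7.3000% = 8.2792%.

8.28%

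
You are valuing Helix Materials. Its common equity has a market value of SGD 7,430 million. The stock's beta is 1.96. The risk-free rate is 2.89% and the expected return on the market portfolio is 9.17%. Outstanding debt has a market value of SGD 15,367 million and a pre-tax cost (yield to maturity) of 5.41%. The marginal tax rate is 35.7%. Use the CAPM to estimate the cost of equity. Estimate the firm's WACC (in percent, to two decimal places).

7.30%

Market risk premium = 9.17% − 2.89% = 6.28%.
Cost of equity via CAPM: Re = 2.89% + 1.96 × 6.28% = 15.1988%.
Total capital V = 7430 + 15367 = 22797.
Equity: weight = 7430/22797 = 0.3259; cost = 15.1988%.
Debt: weight = 15367/22797 = 0.6741; after-tax cost = 5.41% × (1 − 35.7%) = 3.4786%.
WACC = 0.3259 × 15.1988% + 0.6741 × 3.4786% = 7.2985%.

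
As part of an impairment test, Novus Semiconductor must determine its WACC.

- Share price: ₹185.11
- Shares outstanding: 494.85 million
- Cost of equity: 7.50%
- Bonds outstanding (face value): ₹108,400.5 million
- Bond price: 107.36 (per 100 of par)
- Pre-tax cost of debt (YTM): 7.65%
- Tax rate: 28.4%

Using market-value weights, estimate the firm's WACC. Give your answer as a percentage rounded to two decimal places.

Market value of equity E = 185.11 × 494.85m = 91601.6835m. Market value of debt D = 108400.5m × 107.36/100 = 116378.7768m.
Total capital V = 91601.6835 + 116378.7768 = 207980.4603.
Equity: weight = 91601.6835/207980.4603 = 0.4404; cost = 7.5%.
Bonds outstanding: weight = 116378.7768/207980.4603 = 0.5596; after-tax cost = 7.65% × (1 − 28.4%) = 5.4774%.
WACC = 0.4404 × 7.5000% + 0.5596 × 5.4774% = 6.3682%.

6.37%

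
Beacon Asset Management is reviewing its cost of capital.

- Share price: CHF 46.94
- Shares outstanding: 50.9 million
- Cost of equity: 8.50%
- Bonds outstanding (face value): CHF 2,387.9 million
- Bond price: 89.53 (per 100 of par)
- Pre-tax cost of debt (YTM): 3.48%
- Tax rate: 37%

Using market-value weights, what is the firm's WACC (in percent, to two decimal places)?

5.52%

Market value of equity E = 46.94 × 50.9m = 2389.246m. Market value of debt D = 2387.9m × 89.53/100 = 2137.88687m.
Total capital V = 2389.246 + 2137.88687 = 4527.13287.
Equity: weight = 2389.246/4527.13287 = 0.5278; cost = 8.5%.
Bonds outstanding: weight = 2137.88687/4527.13287 = 0.4722; after-tax cost = 3.48% × (1 − 37%) = 2.1924%.
WACC = 0.5278 × 8.5000% + 0.4722 × 2.1924% = 5.5213%.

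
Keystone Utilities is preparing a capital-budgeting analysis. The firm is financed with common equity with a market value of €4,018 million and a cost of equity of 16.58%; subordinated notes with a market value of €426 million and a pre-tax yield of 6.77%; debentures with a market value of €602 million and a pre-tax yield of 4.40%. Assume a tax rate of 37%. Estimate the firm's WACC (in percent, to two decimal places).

13.89%

Total capital V = 4018 + 426 + 602 = 5046.
Equity: weight = 4018/5046 = 0.7963; cost = 16.58%.
Subordinated notes: weight = 426/5046 = 0.0844; after-tax cost = 6.77% × (1 − 37%) = 4.2651%.
Debentures: weight = 602/5046 = 0.1193; after-tax cost = 4.4% × (1 − 37%) = 2.7720%.
WACC = 0.7963 × 16.5800% + 0.0844 × 4.2651% + 0.1193 × 2.7720% = 13.8930%.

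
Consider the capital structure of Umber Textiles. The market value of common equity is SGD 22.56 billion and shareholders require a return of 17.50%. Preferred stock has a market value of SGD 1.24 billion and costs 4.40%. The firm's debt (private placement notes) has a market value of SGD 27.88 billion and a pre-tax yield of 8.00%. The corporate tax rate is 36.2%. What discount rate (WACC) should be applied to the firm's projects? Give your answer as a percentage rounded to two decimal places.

10.50%

Total capital V = 22.56 + 1.24 + 27.88 = 51.68.
Equity: weight = 22.56/51.68 = 0.4365; cost = 17.5%.
Preferred: weight = 1.24/51.68 = 0.0240; cost = 4.4%.
Private placement notes: weight = 27.88/51.68 = 0.5395; after-tax cost = 8% × (1 − 36.2%) = 5.1040%.
WACC = 0.4365 × 17.5000% + 0.0240 × 4.4000% + 0.5395 × 5.1040% = 10.4984%.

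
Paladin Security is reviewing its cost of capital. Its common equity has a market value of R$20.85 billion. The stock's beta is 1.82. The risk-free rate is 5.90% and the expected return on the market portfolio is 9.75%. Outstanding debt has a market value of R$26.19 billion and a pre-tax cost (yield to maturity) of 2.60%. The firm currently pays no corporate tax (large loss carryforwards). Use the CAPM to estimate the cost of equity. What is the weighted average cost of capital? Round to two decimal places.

7.17%

Market risk premium = 9.75% − 5.9% = 3.85%.
Cost of equity via CAPM: Re = 5.9% + 1.82 × 3.85% = 12.9070%.
Total capital V = 20.85 + 26.19 = 47.04.
Equity: weight = 20.85/47.04 = 0.4432; cost = 12.907%.
Debt: weight = 26.19/47.04 = 0.5568; after-tax cost = 2.6% × (1 − 0%) = 2.6000%.
WACC = 0.4432 × 12.9070% + 0.5568 × 2.6000% = 7.1685%.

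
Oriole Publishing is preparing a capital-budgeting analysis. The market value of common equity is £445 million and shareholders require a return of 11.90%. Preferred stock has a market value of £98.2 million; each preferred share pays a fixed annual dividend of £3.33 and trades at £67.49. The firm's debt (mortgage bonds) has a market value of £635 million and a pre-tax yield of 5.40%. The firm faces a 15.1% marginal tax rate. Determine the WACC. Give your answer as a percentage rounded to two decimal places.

7.38%

Cost of preferred: Rp = 3.33 / 67.49 = 4.9341%.
Total capital V = 445 + 98.2 + 635 = 1178.2.
Equity: weight = 445/1178.2 = 0.3777; cost = 11.9%.
Preferred: weight = 98.2/1178.2 = 0.0833; cost = 4.9341%.
Mortgage bonds: weight = 635/1178.2 = 0.5390; after-tax cost = 5.4% × (1 − 15.1%) = 4.5846%.
WACC = 0.3777 × 11.9000% + 0.0833 × 4.9341% + 0.5390 × 4.5846% = 7.3767%.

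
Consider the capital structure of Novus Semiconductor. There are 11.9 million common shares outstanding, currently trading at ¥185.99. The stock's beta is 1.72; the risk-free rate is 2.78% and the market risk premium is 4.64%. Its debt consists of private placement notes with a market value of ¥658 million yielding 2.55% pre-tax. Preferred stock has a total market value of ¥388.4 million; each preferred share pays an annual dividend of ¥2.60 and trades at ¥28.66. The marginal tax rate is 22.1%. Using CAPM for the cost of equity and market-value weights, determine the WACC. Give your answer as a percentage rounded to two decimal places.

Cost of equity via CAPM: Re = 2.78% + 1.72 × 4.64% = 10.7608%.
Cost of preferred: Rp = 2.6 / 28.66 = 9.0719%.
Market value of equity E = 185.99 × 11.9m = 2213.281m.
Total capital V = 2213.281 + 388.4 + 658 = 3259.681.
Equity: weight = 2213.281/3259.681 = 0.6790; cost = 10.7608%.
Preferred: weight = 388.4/3259.681 = 0.1192; cost = 9.0719%.
Private placement notes: weight = 658/3259.681 = 0.2019; after-tax cost = 2.55% × (1 − 22.1%) = 1.9864%.
WACC = 0.6790 × 10.7608% + 0.1192 × 9.0719% + 0.2019 × 1.9864% = 8.7884%.

8.79%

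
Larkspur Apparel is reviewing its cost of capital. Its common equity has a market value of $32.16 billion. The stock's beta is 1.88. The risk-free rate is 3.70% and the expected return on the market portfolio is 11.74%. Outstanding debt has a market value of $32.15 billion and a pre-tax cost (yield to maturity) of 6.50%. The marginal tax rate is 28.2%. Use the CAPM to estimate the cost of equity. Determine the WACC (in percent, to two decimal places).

11.74%

Market risk premium = 11.74% − 3.7% = 8.04%.
Cost of equity via CAPM: Re = 3.7% + 1.88 × 8.04% = 18.8152%.
Total capital V = 32.16 + 32.15 = 64.31.
Equity: weight = 32.16/64.31 = 0.5001; cost = 18.8152%.
Debt: weight = 32.15/64.31 = 0.4999; after-tax cost = 6.5% × (1 − 28.2%) = 4.6670%.
WACC = 0.5001 × 18.8152% + 0.4999 × 4.6670% = 11.7422%.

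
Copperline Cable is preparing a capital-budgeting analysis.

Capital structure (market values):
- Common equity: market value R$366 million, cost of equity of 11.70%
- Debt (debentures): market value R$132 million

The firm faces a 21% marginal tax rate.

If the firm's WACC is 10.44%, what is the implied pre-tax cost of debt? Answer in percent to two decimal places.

8.79%

Total capital V = 366 + 132 = 498.
Equity weight = 366/498 = 0.7349.
Debentures weight = 132/498 = 0.2651.
Equity contribution = 0.7349 × 11.7% = 8.5988%.
Remaining for debt = 10.44% − 8.5988% = 1.8412%.
Rd × (1 − 21%) × 0.2651 = 1.8412%  ⇒  Rd = 8.7929%.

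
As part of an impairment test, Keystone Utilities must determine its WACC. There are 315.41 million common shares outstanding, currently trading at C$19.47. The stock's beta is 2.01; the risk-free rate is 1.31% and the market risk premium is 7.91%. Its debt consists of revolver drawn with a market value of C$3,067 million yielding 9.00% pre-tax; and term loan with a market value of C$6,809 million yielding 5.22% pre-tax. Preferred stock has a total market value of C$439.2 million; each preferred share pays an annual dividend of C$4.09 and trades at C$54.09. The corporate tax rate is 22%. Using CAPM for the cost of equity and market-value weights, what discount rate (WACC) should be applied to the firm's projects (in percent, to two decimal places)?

Cost of equity via CAPM: Re = 1.31% + 2.01 × 7.91% = 17.2091%.
Cost of preferred: Rp = 4.09 / 54.09 = 7.5615%.
Market value of equity E = 19.47 × 315.41m = 6141.0327m.
Total capital V = 6141.0327 + 439.2 + 3067 + 6809 = 16456.2327.
Equity: weight = 6141.0327/16456.2327 = 0.3732; cost = 17.2091%.
Preferred: weight = 439.2/16456.2327 = 0.0267; cost = 7.5615%.
Revolver drawn: weight = 3067/16456.2327 = 0.1864; after-tax cost = 9% × (1 − 22%) = 7.0200%.
Term loan: weight = 6809/16456.2327 = 0.4138; after-tax cost = 5.22% × (1 − 22%) = 4.0716%.
WACC = 0.3732 × 17.2091% + 0.0267 × 7.5615% + 0.1864 × 7.0200% + 0.4138 × 4.0716% = 9.6168%.

9.62%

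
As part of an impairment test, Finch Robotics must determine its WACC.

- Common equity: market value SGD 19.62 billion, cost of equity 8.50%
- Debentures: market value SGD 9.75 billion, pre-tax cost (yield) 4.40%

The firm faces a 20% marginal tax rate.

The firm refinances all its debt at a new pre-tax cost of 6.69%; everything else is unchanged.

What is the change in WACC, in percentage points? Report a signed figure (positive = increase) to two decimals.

+0.61 pp

Current WACC:
Total capital V = 19.62 + 9.75 = 29.37.
Equity: weight = 19.62/29.37 = 0.6680; cost = 8.5%.
Debentures: weight = 9.75/29.37 = 0.3320; after-tax cost = 4.4% × (1 − 20%) = 3.5200%.
WACC = 0.6680 × 8.5000% + 0.3320 × 3.5200% = 6.8468%.
After the change:
Total capital V = 19.62 + 9.75 = 29.37.
Equity: weight = 19.62/29.37 = 0.6680; cost = 8.5%.
Debentures: weight = 9.75/29.37 = 0.3320; after-tax cost = 6.69% × (1 − 20%) = 5.3520%.
WACC = 0.6680 × 8.5000% + 0.3320 × 5.3520% = 7.4550%.
Change in WACC = 7.4550% − 6.8468% = 0.6082 pp.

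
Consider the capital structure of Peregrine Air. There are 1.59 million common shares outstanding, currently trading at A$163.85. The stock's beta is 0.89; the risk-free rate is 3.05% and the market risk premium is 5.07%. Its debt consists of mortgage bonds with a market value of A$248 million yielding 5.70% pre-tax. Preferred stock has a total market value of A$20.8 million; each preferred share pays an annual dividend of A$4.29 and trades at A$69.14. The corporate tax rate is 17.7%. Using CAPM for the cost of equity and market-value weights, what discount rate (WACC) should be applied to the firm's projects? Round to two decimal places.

Cost of equity via CAPM: Re = 3.05% + 0.89 × 5.07% = 7.5623%.
Cost of preferred: Rp = 4.29 / 69.14 = 6.2048%.
Market value of equity E = 163.85 × 1.59m = 260.5215m.
Total capital V = 260.5215 + 20.8 + 248 = 529.3215.
Equity: weight = 260.5215/529.3215 = 0.4922; cost = 7.5623%.
Preferred: weight = 20.8/529.3215 = 0.0393; cost = 6.2048%.
Mortgage bonds: weight = 248/529.3215 = 0.4685; after-tax cost = 5.7% × (1 − 17.7%) = 4.6911%.
WACC = 0.4922 × 7.5623% + 0.0393 × 6.2048% + 0.4685 × 4.6911% = 6.1637%.

6.16%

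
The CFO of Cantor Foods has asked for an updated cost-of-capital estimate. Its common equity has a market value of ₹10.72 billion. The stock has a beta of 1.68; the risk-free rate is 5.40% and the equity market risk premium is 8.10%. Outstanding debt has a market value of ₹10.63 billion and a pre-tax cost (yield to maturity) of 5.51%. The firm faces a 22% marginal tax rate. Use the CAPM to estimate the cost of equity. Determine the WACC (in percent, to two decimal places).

11.68%

Cost of equity via CAPM: Re = 5.4% + 1.68 × 8.1% = 19.0080%.
Total capital V = 10.72 + 10.63 = 21.35.
Equity: weight = 10.72/21.35 = 0.5021; cost = 19.008%.
Debt: weight = 10.63/21.35 = 0.4979; after-tax cost = 5.51% × (1 − 22%) = 4.2978%.
WACC = 0.5021 × 19.0080% + 0.4979 × 4.2978% = 11.6839%.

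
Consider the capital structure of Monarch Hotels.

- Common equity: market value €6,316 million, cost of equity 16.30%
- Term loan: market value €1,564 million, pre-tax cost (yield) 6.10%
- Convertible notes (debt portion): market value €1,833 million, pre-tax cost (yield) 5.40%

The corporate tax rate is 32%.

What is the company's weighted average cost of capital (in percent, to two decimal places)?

Total capital V = 6316 + 1564 + 1833 = 9713.
Equity: weight = 6316/9713 = 0.6503; cost = 16.3%.
Term loan: weight = 1564/9713 = 0.1610; after-tax cost = 6.1% × (1 − 32%) = 4.1480%.
Convertible notes (debt portion): weight = 1833/9713 = 0.1887; after-tax cost = 5.4% × (1 − 32%) = 3.6720%.
WACC = 0.6503 × 16.3000% + 0.1610 × 4.1480% + 0.1887 × 3.6720% = 11.9602%.

11.96%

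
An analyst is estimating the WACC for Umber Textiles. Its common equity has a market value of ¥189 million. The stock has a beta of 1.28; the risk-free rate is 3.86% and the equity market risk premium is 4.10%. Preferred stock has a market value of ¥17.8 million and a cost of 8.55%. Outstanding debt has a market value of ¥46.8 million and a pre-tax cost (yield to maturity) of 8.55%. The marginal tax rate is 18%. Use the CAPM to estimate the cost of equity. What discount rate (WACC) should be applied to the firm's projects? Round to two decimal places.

Cost of equity via CAPM: Re = 3.86% + 1.28 × 4.1% = 9.1080%.
Total capital V = 189 + 17.8 + 46.8 = 253.6.
Equity: weight = 189/253.6 = 0.7453; cost = 9.108%.
Preferred: weight = 17.8/253.6 = 0.0702; cost = 8.55%.
Debt: weight = 46.8/253.6 = 0.1845; after-tax cost = 8.55% × (1 − 18%) = 7.0110%.
WACC = 0.7453 × 9.1080% + 0.0702 × 8.5500% + 0.1845 × 7.0110% = 8.6818%.

8.68%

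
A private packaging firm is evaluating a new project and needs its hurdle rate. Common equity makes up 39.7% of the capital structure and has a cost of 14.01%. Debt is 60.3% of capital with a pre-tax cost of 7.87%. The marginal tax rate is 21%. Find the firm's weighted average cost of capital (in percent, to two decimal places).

9.31%

After-tax cost of debt = 7.87% × (1 − 21%) = 6.2173%.
WACC = 0.397 × 14.0100% + 0.603 × 6.2173% = 9.3110%.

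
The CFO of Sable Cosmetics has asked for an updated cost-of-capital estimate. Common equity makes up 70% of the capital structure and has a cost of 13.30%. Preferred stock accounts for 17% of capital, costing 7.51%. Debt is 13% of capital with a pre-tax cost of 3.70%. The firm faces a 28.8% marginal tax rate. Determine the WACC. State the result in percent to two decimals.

10.93%

After-tax cost of debt = 3.7% × (1 − 28.8%) = 2.6344%.
WACC = 0.700 × 13.3000% + 0.170 × 7.5100% + 0.130 × 2.6344% = 10.9292%.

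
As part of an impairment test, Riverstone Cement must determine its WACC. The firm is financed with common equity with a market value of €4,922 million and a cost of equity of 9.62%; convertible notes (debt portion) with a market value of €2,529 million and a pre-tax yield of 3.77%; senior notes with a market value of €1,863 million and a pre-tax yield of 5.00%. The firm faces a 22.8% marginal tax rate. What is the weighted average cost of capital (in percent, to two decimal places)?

Total capital V = 4922 + 2529 + 1863 = 9314.
Equity: weight = 4922/9314 = 0.5285; cost = 9.62%.
Convertible notes (debt portion): weight = 2529/9314 = 0.2715; after-tax cost = 3.77% × (1 − 22.8%) = 2.9104%.
Senior notes: weight = 1863/9314 = 0.2000; after-tax cost = 5% × (1 − 22.8%) = 3.8600%.
WACC = 0.5285 × 9.6200% + 0.2715 × 2.9104% + 0.2000 × 3.8600% = 6.6461%.

6.65%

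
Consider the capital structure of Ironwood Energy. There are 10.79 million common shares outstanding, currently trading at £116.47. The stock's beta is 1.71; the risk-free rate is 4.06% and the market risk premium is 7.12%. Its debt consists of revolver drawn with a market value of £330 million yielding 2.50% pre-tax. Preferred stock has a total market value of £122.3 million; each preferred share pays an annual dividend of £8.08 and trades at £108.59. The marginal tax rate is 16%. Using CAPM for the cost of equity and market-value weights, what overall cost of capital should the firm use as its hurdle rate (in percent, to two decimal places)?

12.88%

Cost of equity via CAPM: Re = 4.06% + 1.71 × 7.12% = 16.2352%.
Cost of preferred: Rp = 8.08 / 108.59 = 7.4408%.
Market value of equity E = 116.47 × 10.79m = 1256.7113m.
Total capital V = 1256.7113 + 122.3 + 330 = 1709.0113.
Equity: weight = 1256.7113/1709.0113 = 0.7353; cost = 16.2352%.
Preferred: weight = 122.3/1709.0113 = 0.0716; cost = 7.4408%.
Revolver drawn: weight = 330/1709.0113 = 0.1931; after-tax cost = 2.5% × (1 − 16%) = 2.1000%.
WACC = 0.7353 × 16.2352% + 0.0716 × 7.4408% + 0.1931 × 2.1000% = 12.8764%.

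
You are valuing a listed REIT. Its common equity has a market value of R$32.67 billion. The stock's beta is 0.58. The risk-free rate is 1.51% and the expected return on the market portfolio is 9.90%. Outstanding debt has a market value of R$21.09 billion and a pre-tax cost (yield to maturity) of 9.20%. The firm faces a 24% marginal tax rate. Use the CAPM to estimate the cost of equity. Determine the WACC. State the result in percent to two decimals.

Market risk premium = 9.9% − 1.51% = 8.39%.
Cost of equity via CAPM: Re = 1.51% + 0.58 × 8.39% = 6.3762%.
Total capital V = 32.67 + 21.09 = 53.76.
Equity: weight = 32.67/53.76 = 0.6077; cost = 6.3762%.
Debt: weight = 21.09/53.76 = 0.3923; after-tax cost = 9.2% × (1 − 24%) = 6.9920%.
WACC = 0.6077 × 6.3762% + 0.3923 × 6.9920% = 6.6178%.

6.62%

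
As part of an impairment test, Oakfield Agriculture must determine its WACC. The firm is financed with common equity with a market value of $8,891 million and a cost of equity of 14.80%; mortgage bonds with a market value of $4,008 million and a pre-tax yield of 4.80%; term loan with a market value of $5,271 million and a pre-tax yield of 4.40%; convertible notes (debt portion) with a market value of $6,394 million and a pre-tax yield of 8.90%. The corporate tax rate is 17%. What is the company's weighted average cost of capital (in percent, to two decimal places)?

Total capital V = 8891 + 4008 + 5271 + 6394 = 24564.
Equity: weight = 8891/24564 = 0.3620; cost = 14.8%.
Mortgage bonds: weight = 4008/24564 = 0.1632; after-tax cost = 4.8% × (1 − 17%) = 3.9840%.
Term loan: weight = 5271/24564 = 0.2146; after-tax cost = 4.4% × (1 − 17%) = 3.6520%.
Convertible notes (debt portion): weight = 6394/24564 = 0.2603; after-tax cost = 8.9% × (1 − 17%) = 7.3870%.
WACC = 0.3620 × 14.8000% + 0.1632 × 3.9840% + 0.2146 × 3.6520% + 0.2603 × 7.3870% = 8.7134%.

8.71%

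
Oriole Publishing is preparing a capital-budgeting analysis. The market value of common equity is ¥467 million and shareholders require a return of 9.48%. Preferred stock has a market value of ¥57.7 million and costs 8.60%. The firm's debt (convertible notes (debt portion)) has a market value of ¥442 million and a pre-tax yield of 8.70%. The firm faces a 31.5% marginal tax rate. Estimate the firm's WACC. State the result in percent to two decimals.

Total capital V = 467 + 57.7 + 442 = 966.7.
Equity: weight = 467/966.7 = 0.4831; cost = 9.48%.
Preferred: weight = 57.7/966.7 = 0.0597; cost = 8.6%.
Convertible notes (debt portion): weight = 442/966.7 = 0.4572; after-tax cost = 8.7% × (1 − 31.5%) = 5.9595%.
WACC = 0.4831 × 9.4800% + 0.0597 × 8.6000% + 0.4572 × 5.9595% = 7.8178%.

7.82%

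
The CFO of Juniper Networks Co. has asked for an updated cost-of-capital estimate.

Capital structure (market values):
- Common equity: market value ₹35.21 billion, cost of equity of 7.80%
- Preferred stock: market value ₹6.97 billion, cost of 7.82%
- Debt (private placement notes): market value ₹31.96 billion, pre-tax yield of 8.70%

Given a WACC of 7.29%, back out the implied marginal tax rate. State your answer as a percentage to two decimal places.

Total capital V = 35.21 + 6.97 + 31.96 = 74.14.
Equity weight = 35.21/74.14 = 0.4749.
Preferred weight = 6.97/74.14 = 0.0940.
Private placement notes weight = 31.96/74.14 = 0.4311.
Equity contribution = 0.4749 × 7.8% = 3.7043%.
Preferred contribution = 0.0940 × 7.82% = 0.7352%.
Debt contribution must be 7.29% − 4.4395% = 2.8505%.
0.4311 × 8.7% × (1 − T) = 2.8505%  ⇒  (1 − T) = 0.7601.
T = 23.9936%.

23.99%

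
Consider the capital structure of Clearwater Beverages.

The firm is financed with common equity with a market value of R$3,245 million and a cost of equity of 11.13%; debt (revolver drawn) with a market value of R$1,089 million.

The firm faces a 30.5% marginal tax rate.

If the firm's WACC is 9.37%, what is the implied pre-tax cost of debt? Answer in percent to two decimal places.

5.94%

Total capital V = 3245 + 1089 = 4334.
Equity weight = 3245/4334 = 0.7487.
Revolver drawn weight = 1089/4334 = 0.2513.
Equity contribution = 0.7487 × 11.13% = 8.3334%.
Remaining for debt = 9.37% − 8.3334% = 1.0366%.
Rd × (1 − 30.5%) × 0.2513 = 1.0366%  ⇒  Rd = 5.9361%.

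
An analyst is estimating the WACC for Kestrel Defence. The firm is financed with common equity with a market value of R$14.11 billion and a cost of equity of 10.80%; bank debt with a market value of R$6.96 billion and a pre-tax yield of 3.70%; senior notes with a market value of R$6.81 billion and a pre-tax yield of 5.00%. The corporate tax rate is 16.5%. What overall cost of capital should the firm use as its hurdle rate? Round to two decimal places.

Total capital V = 14.11 + 6.96 + 6.81 = 27.88.
Equity: weight = 14.11/27.88 = 0.5061; cost = 10.8%.
Bank debt: weight = 6.96/27.88 = 0.2496; after-tax cost = 3.7% × (1 − 16.5%) = 3.0895%.
Senior notes: weight = 6.81/27.88 = 0.2443; after-tax cost = 5% × (1 − 16.5%) = 4.1750%.
WACC = 0.5061 × 10.8000% + 0.2496 × 3.0895% + 0.2443 × 4.1750% = 7.2569%.

7.26%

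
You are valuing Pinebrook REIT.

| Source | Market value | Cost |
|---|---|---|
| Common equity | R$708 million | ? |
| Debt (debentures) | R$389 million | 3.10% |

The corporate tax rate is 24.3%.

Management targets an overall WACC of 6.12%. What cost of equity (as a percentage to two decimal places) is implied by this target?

Total capital V = 708 + 389 = 1097.
Equity weight = 708/1097 = 0.6454.
Debentures weight = 389/1097 = 0.3546.
Debt contribution = 0.3546 × 3.1% × (1 − 24.3%) = 0.8321%.
Required equity contribution = 6.12% − 0.8321% = 5.2879%.
Re = 5.2879% / 0.6454 = 8.1932%.

8.19%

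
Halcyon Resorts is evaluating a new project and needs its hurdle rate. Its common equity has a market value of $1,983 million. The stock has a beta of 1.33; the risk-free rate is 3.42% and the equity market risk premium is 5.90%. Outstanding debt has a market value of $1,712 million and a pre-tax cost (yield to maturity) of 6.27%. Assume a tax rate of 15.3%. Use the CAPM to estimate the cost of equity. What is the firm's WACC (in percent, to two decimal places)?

Cost of equity via CAPM: Re = 3.42% + 1.33 × 5.9% = 11.2670%.
Total capital V = 1983 + 1712 = 3695.
Equity: weight = 1983/3695 = 0.5367; cost = 11.267%.
Debt: weight = 1712/3695 = 0.4633; after-tax cost = 6.27% × (1 − 15.3%) = 5.3107%.
WACC = 0.5367 × 11.2670% + 0.4633 × 5.3107% = 8.5073%.

8.51%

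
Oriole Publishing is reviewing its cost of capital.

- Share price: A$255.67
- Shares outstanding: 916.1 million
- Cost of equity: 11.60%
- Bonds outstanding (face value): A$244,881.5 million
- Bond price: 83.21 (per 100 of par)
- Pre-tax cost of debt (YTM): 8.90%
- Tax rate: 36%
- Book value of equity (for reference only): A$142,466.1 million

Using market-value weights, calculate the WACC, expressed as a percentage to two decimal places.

8.85%

Market value of equity E = 255.67 × 916.1m = 234219.287m. Market value of debt D = 244881.5m × 83.21/100 = 203765.89615m.
Total capital V = 234219.287 + 203765.89615 = 437985.18315.
Equity: weight = 234219.287/437985.18315 = 0.5348; cost = 11.6%.
Bonds outstanding: weight = 203765.89615/437985.18315 = 0.4652; after-tax cost = 8.9% × (1 − 36%) = 5.6960%.
WACC = 0.5348 × 11.6000% + 0.4652 × 5.6960% = 8.8533%.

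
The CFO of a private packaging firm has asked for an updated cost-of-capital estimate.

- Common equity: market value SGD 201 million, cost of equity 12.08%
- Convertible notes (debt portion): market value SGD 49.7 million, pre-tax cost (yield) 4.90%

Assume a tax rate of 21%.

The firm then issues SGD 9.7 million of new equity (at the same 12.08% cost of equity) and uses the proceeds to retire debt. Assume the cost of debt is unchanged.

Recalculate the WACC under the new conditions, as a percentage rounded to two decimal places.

After the change:
Total capital V = 210.7 + 40 = 250.7.
Equity: weight = 210.7/250.7 = 0.8404; cost = 12.08%.
Convertible notes (debt portion): weight = 40/250.7 = 0.1596; after-tax cost = 4.9% × (1 − 21%) = 3.8710%.
WACC = 0.8404 × 12.0800% + 0.1596 × 3.8710% = 10.7702%.

10.77%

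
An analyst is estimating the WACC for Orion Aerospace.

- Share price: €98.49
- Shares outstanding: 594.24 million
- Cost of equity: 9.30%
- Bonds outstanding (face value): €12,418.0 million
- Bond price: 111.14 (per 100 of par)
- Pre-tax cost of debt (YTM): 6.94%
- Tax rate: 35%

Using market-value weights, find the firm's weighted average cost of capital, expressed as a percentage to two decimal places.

8.39%

Market value of equity E = 98.49 × 594.24m = 58526.6976m. Market value of debt D = 12418m × 111.14/100 = 13801.3652m.
Total capital V = 58526.6976 + 13801.3652 = 72328.0628.
Equity: weight = 58526.6976/72328.0628 = 0.8092; cost = 9.3%.
Bonds outstanding: weight = 13801.3652/72328.0628 = 0.1908; after-tax cost = 6.94% × (1 − 35%) = 4.5110%.
WACC = 0.8092 × 9.3000% + 0.1908 × 4.5110% = 8.3862%.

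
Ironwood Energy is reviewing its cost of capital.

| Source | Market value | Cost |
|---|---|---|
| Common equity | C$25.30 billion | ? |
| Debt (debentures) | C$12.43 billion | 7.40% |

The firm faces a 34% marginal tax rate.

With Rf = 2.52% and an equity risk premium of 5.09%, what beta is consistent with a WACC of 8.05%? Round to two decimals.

Total capital V = 25.3 + 12.43 = 37.73.
Equity weight = 25.3/37.73 = 0.6706.
Debentures weight = 12.43/37.73 = 0.3294.
Debt contribution = 0.3294 × 7.4% × (1 − 34%) = 1.6090%.
Required equity contribution = 8.05% − 1.6090% = 6.4410%  ⇒  Re = 9.6055%.
CAPM: 9.6055% = 2.52% + β × 5.09%  ⇒  β = 1.3920.

1.39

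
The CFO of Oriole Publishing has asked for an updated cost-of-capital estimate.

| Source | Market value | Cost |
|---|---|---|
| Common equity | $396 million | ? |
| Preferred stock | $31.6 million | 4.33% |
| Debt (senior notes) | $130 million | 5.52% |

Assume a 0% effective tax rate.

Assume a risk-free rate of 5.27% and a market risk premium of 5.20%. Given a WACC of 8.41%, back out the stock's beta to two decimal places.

Total capital V = 396 + 31.6 + 130 = 557.6.
Equity weight = 396/557.6 = 0.7102.
Preferred weight = 31.6/557.6 = 0.0567.
Senior notes weight = 130/557.6 = 0.2331.
Debt contribution = 0.2331 × 5.52% × (1 − 0%) = 1.2869%.
Preferred contribution = 0.0567 × 4.33% = 0.2454%.
Required equity contribution = 8.41% − 1.5323% = 6.8777%  ⇒  Re = 9.6843%.
CAPM: 9.6843% = 5.27% + β × 5.2%  ⇒  β = 0.8489.

0.85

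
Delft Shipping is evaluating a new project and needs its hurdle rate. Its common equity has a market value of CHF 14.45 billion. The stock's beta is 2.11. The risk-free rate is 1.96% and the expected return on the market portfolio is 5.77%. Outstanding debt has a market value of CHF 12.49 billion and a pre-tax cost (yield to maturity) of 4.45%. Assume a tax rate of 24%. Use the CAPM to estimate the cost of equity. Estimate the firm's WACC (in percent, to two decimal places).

Market risk premium = 5.77% − 1.96% = 3.81%.
Cost of equity via CAPM: Re = 1.96% + 2.11 × 3.81% = 9.9991%.
Total capital V = 14.45 + 12.49 = 26.94.
Equity: weight = 14.45/26.94 = 0.5364; cost = 9.9991%.
Debt: weight = 12.49/26.94 = 0.4636; after-tax cost = 4.45% × (1 − 24%) = 3.3820%.
WACC = 0.5364 × 9.9991% + 0.4636 × 3.3820% = 6.9313%.

6.93%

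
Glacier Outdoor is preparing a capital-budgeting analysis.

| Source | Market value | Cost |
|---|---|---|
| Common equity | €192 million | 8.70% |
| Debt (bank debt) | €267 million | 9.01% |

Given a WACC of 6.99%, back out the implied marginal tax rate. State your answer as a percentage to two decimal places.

36.07%

Total capital V = 192 + 267 = 459.
Equity weight = 192/459 = 0.4183.
Bank debt weight = 267/459 = 0.5817.
Equity contribution = 0.4183 × 8.7% = 3.6392%.
Debt contribution must be 6.99% − 3.6392% = 3.3508%.
0.5817 × 9.01% × (1 − T) = 3.3508%  ⇒  (1 − T) = 0.6393.
T = 36.0673%.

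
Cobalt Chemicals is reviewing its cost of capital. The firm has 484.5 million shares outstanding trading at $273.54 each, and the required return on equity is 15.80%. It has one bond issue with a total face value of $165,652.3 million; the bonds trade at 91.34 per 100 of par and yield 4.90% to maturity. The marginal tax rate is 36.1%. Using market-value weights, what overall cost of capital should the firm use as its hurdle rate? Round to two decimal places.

9.05%

Market value of equity E = 273.54 × 484.5m = 132530.13m. Market value of debt D = 165652.3m × 91.34/100 = 151306.81082m.
Total capital V = 132530.13 + 151306.81082 = 283836.94082.
Equity: weight = 132530.13/283836.94082 = 0.4669; cost = 15.8%.
Bonds outstanding: weight = 151306.81082/283836.94082 = 0.5331; after-tax cost = 4.9% × (1 − 36.1%) = 3.1311%.
WACC = 0.4669 × 15.8000% + 0.5331 × 3.1311% = 9.0465%.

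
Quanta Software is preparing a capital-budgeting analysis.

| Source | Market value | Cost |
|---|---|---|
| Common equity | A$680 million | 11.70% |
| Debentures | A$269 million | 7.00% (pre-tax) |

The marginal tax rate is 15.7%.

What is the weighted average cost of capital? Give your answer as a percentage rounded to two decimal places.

10.06%

Total capital V = 680 + 269 = 949.
Equity: weight = 680/949 = 0.7165; cost = 11.7%.
Debentures: weight = 269/949 = 0.2835; after-tax cost = 7% × (1 − 15.7%) = 5.9010%.
WACC = 0.7165 × 11.7000% + 0.2835 × 5.9010% = 10.0562%.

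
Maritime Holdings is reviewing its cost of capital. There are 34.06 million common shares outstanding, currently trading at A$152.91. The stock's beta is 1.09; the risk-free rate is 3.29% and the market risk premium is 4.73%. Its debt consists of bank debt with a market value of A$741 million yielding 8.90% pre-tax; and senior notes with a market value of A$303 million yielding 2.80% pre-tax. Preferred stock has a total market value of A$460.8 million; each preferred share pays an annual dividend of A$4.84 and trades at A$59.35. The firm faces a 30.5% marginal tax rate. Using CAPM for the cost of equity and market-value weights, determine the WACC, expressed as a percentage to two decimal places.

7.88%

Cost of equity via CAPM: Re = 3.29% + 1.09 × 4.73% = 8.4457%.
Cost of preferred: Rp = 4.84 / 59.35 = 8.1550%.
Market value of equity E = 152.91 × 34.06m = 5208.1146m.
Total capital V = 5208.1146 + 460.8 + 741 + 303 = 6712.9146.
Equity: weight = 5208.1146/6712.9146 = 0.7758; cost = 8.4457%.
Preferred: weight = 460.8/6712.9146 = 0.0686; cost = 8.155%.
Bank debt: weight = 741/6712.9146 = 0.1104; after-tax cost = 8.9% × (1 − 30.5%) = 6.1855%.
Senior notes: weight = 303/6712.9146 = 0.0451; after-tax cost = 2.8% × (1 − 30.5%) = 1.9460%.
WACC = 0.7758 × 8.4457% + 0.0686 × 8.1550% + 0.1104 × 6.1855% + 0.0451 × 1.9460% = 7.8829%.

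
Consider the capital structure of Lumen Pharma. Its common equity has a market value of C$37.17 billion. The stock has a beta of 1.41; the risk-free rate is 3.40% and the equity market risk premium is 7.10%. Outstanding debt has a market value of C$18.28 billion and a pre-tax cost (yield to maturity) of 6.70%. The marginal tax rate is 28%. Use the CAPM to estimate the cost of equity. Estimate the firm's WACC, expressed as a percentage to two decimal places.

Cost of equity via CAPM: Re = 3.4% + 1.41 × 7.1% = 13.4110%.
Total capital V = 37.17 + 18.28 = 55.45.
Equity: weight = 37.17/55.45 = 0.6703; cost = 13.411%.
Debt: weight = 18.28/55.45 = 0.3297; after-tax cost = 6.7% × (1 − 28%) = 4.8240%.
WACC = 0.6703 × 13.4110% + 0.3297 × 4.8240% = 10.5802%.

10.58%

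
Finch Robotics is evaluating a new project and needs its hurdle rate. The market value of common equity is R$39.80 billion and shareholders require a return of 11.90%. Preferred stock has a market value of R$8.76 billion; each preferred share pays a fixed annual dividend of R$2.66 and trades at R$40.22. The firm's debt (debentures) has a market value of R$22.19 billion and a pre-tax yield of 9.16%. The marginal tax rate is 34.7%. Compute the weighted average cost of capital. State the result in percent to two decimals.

9.39%

Cost of preferred: Rp = 2.66 / 40.22 = 6.6136%.
Total capital V = 39.8 + 8.76 + 22.19 = 70.75.
Equity: weight = 39.8/70.75 = 0.5625; cost = 11.9%.
Preferred: weight = 8.76/70.75 = 0.1238; cost = 6.6136%.
Debentures: weight = 22.19/70.75 = 0.3136; after-tax cost = 9.16% × (1 − 34.7%) = 5.9815%.
WACC = 0.5625 × 11.9000% + 0.1238 × 6.6136% + 0.3136 × 5.9815% = 9.3892%.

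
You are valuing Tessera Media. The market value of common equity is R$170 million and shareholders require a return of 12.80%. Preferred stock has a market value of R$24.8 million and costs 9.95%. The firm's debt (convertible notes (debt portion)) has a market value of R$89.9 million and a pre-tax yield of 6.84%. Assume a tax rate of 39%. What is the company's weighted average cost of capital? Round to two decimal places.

9.83%

Total capital V = 170 + 24.8 + 89.9 = 284.7.
Equity: weight = 170/284.7 = 0.5971; cost = 12.8%.
Preferred: weight = 24.8/284.7 = 0.0871; cost = 9.95%.
Convertible notes (debt portion): weight = 89.9/284.7 = 0.3158; after-tax cost = 6.84% × (1 − 39%) = 4.1724%.
WACC = 0.5971 × 12.8000% + 0.0871 × 9.9500% + 0.3158 × 4.1724% = 9.8274%.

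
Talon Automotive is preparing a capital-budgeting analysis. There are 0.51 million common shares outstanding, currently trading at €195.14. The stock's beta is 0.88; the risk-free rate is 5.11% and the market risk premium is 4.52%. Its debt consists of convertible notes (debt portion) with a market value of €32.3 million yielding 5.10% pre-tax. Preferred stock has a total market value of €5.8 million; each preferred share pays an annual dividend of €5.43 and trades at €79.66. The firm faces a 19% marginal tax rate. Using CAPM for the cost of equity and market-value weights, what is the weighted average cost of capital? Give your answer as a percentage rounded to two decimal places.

7.83%

Cost of equity via CAPM: Re = 5.11% + 0.88 × 4.52% = 9.0876%.
Cost of preferred: Rp = 5.43 / 79.66 = 6.8165%.
Market value of equity E = 195.14 × 0.51m = 99.5214m.
Total capital V = 99.5214 + 5.8 + 32.3 = 137.6214.
Equity: weight = 99.5214/137.6214 = 0.7232; cost = 9.0876%.
Preferred: weight = 5.8/137.6214 = 0.0421; cost = 6.8165%.
Convertible notes (debt portion): weight = 32.3/137.6214 = 0.2347; after-tax cost = 5.1% × (1 − 19%) = 4.1310%.
WACC = 0.7232 × 9.0876% + 0.0421 × 6.8165% + 0.2347 × 4.1310% = 7.8286%.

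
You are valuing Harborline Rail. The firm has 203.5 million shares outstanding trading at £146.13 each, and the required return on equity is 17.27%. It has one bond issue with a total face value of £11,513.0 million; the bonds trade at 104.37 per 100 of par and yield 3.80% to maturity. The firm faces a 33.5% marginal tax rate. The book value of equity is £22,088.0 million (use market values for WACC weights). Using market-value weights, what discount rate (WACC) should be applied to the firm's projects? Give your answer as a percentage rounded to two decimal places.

13.03%

Market value of equity E = 146.13 × 203.5m = 29737.455m. Market value of debt D = 11513m × 104.37/100 = 12016.1181m.
Total capital V = 29737.455 + 12016.1181 = 41753.5731.
Equity: weight = 29737.455/41753.5731 = 0.7122; cost = 17.27%.
Bonds outstanding: weight = 12016.1181/41753.5731 = 0.2878; after-tax cost = 3.8% × (1 − 33.5%) = 2.5270%.
WACC = 0.7122 × 17.2700% + 0.2878 × 2.5270% = 13.0272%.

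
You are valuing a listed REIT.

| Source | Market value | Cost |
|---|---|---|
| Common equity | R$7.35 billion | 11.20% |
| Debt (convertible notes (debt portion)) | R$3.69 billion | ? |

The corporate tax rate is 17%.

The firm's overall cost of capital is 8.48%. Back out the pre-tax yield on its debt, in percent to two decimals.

3.69%

Total capital V = 7.35 + 3.69 = 11.04.
Equity weight = 7.35/11.04 = 0.6658.
Convertible notes (debt portion) weight = 3.69/11.04 = 0.3342.
Equity contribution = 0.6658 × 11.2% = 7.4565%.
Remaining for debt = 8.48% − 7.4565% = 1.0235%.
Rd × (1 − 17%) × 0.3342 = 1.0235%  ⇒  Rd = 3.6893%.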